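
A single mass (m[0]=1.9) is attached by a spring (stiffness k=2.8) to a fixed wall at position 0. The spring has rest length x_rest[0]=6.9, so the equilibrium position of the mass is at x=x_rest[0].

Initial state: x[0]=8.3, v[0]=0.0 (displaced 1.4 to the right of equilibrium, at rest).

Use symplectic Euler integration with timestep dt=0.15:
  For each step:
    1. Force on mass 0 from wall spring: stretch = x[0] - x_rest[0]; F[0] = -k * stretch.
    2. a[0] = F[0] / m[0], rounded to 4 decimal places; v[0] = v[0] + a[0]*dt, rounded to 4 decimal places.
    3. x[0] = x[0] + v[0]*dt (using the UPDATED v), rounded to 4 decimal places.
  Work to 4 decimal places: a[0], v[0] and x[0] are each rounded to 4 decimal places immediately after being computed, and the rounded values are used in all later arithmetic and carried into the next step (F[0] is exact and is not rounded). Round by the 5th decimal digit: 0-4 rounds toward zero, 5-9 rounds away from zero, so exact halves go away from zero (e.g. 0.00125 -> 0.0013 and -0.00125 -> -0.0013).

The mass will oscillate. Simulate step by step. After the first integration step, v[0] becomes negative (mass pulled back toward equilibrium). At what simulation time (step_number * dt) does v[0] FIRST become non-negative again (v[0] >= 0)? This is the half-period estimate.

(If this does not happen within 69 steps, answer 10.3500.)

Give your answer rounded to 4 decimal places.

Step 0: x=[8.3000] v=[0.0000]
Step 1: x=[8.2536] v=[-0.3095]
Step 2: x=[8.1623] v=[-0.6087]
Step 3: x=[8.0291] v=[-0.8877]
Step 4: x=[7.8585] v=[-1.1373]
Step 5: x=[7.6561] v=[-1.3492]
Step 6: x=[7.4287] v=[-1.5163]
Step 7: x=[7.1837] v=[-1.6332]
Step 8: x=[6.9293] v=[-1.6959]
Step 9: x=[6.6739] v=[-1.7024]
Step 10: x=[6.4260] v=[-1.6524]
Step 11: x=[6.1939] v=[-1.5476]
Step 12: x=[5.9852] v=[-1.3915]
Step 13: x=[5.8068] v=[-1.1893]
Step 14: x=[5.6646] v=[-0.9477]
Step 15: x=[5.5634] v=[-0.6746]
Step 16: x=[5.5065] v=[-0.3791]
Step 17: x=[5.4958] v=[-0.0711]
Step 18: x=[5.5317] v=[0.2393]
First v>=0 after going negative at step 18, time=2.7000

Answer: 2.7000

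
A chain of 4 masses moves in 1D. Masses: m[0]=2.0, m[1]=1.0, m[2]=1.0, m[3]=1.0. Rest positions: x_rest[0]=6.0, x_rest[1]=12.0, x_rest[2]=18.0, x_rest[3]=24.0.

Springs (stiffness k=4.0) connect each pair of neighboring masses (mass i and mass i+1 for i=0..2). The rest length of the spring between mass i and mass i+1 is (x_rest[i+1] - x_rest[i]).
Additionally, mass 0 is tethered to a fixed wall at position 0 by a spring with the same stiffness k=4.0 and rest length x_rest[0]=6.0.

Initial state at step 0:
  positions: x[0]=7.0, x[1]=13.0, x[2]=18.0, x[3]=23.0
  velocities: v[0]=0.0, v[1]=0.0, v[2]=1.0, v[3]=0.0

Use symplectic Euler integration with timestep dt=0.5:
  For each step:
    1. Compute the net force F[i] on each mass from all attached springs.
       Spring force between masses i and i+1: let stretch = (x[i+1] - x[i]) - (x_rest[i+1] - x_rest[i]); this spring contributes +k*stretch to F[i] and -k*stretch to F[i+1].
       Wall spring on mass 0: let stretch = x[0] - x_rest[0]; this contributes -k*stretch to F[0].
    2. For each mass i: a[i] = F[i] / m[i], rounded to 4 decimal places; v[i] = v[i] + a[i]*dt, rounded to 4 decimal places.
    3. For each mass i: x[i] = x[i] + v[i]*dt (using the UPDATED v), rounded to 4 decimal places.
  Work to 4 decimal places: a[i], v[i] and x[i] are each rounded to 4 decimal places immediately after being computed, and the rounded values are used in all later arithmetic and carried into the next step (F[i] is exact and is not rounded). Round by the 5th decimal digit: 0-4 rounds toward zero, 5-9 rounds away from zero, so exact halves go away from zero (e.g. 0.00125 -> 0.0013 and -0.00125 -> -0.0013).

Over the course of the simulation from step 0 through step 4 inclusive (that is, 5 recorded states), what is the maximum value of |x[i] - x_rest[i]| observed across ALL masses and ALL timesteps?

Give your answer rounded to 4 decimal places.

Step 0: x=[7.0000 13.0000 18.0000 23.0000] v=[0.0000 0.0000 1.0000 0.0000]
Step 1: x=[6.5000 12.0000 18.5000 24.0000] v=[-1.0000 -2.0000 1.0000 2.0000]
Step 2: x=[5.5000 12.0000 18.0000 25.5000] v=[-2.0000 0.0000 -1.0000 3.0000]
Step 3: x=[5.0000 11.5000 19.0000 25.5000] v=[-1.0000 -1.0000 2.0000 0.0000]
Step 4: x=[5.2500 12.0000 19.0000 25.0000] v=[0.5000 1.0000 0.0000 -1.0000]
Max displacement = 1.5000

Answer: 1.5000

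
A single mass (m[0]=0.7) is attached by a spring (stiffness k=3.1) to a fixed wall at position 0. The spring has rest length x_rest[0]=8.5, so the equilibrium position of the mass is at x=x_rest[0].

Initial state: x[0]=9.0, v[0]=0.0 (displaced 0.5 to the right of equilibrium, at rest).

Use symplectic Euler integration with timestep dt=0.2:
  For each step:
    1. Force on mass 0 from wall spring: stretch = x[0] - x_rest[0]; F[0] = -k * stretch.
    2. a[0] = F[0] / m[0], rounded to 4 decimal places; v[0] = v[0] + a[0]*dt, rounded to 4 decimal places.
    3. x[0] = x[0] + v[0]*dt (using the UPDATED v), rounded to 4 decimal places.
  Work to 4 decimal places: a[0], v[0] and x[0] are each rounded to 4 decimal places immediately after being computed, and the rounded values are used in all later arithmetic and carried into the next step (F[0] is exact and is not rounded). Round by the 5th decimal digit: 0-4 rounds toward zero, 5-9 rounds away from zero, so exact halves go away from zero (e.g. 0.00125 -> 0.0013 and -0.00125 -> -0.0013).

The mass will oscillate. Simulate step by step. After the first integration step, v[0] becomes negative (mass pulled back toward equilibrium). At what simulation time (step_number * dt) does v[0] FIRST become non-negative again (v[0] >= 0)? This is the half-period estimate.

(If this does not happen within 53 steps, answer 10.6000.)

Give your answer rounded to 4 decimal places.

Step 0: x=[9.0000] v=[0.0000]
Step 1: x=[8.9114] v=[-0.4429]
Step 2: x=[8.7499] v=[-0.8073]
Step 3: x=[8.5442] v=[-1.0286]
Step 4: x=[8.3307] v=[-1.0677]
Step 5: x=[8.1472] v=[-0.9177]
Step 6: x=[8.0262] v=[-0.6052]
Step 7: x=[7.9891] v=[-0.1855]
Step 8: x=[8.0425] v=[0.2670]
First v>=0 after going negative at step 8, time=1.6000

Answer: 1.6000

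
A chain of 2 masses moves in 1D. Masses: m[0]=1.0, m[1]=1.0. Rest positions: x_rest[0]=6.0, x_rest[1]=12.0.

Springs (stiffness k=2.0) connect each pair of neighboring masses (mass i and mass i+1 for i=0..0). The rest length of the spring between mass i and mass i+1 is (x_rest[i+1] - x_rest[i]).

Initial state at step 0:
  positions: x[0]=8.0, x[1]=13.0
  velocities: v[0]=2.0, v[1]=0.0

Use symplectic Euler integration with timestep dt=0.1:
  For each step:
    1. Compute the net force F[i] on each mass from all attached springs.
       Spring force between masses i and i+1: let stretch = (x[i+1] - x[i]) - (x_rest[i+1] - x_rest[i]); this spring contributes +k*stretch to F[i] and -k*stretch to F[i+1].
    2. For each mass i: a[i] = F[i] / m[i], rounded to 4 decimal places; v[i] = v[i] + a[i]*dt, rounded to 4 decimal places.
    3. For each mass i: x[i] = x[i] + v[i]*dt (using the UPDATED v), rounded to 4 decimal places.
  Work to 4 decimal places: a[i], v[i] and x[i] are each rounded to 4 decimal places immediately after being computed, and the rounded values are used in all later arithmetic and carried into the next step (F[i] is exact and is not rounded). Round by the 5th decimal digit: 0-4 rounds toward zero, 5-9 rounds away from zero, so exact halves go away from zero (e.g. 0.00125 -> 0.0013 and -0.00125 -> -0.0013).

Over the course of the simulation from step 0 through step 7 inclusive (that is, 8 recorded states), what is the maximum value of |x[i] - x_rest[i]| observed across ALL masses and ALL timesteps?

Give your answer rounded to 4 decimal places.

Step 0: x=[8.0000 13.0000] v=[2.0000 0.0000]
Step 1: x=[8.1800 13.0200] v=[1.8000 0.2000]
Step 2: x=[8.3368 13.0632] v=[1.5680 0.4320]
Step 3: x=[8.4681 13.1319] v=[1.3133 0.6867]
Step 4: x=[8.5727 13.2273] v=[1.0461 0.9539]
Step 5: x=[8.6504 13.3496] v=[0.7770 1.2230]
Step 6: x=[8.7021 13.4979] v=[0.5168 1.4832]
Step 7: x=[8.7297 13.6703] v=[0.2760 1.7240]
Max displacement = 2.7297

Answer: 2.7297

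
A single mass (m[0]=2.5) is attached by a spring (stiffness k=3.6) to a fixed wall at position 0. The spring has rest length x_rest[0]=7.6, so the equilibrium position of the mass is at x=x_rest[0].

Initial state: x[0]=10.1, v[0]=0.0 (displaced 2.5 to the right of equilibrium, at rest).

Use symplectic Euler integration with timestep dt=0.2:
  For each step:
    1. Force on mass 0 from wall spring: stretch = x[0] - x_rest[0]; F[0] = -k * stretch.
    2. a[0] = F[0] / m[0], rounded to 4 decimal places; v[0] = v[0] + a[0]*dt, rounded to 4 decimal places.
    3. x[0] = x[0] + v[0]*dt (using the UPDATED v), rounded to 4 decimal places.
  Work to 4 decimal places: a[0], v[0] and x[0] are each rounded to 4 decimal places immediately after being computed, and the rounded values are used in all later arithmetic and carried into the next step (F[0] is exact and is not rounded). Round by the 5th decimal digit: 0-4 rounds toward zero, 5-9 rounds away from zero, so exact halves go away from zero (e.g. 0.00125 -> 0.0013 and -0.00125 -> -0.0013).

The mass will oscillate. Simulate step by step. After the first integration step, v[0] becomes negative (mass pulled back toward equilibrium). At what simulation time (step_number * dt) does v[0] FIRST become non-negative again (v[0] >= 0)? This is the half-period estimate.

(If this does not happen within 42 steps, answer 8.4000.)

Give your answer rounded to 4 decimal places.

Answer: 2.8000

Derivation:
Step 0: x=[10.1000] v=[0.0000]
Step 1: x=[9.9560] v=[-0.7200]
Step 2: x=[9.6763] v=[-1.3985]
Step 3: x=[9.2770] v=[-1.9965]
Step 4: x=[8.7811] v=[-2.4795]
Step 5: x=[8.2172] v=[-2.8197]
Step 6: x=[7.6177] v=[-2.9975]
Step 7: x=[7.0172] v=[-3.0026]
Step 8: x=[6.4502] v=[-2.8348]
Step 9: x=[5.9495] v=[-2.5037]
Step 10: x=[5.5438] v=[-2.0284]
Step 11: x=[5.2566] v=[-1.4362]
Step 12: x=[5.1043] v=[-0.7613]
Step 13: x=[5.0958] v=[-0.0425]
Step 14: x=[5.2315] v=[0.6787]
First v>=0 after going negative at step 14, time=2.8000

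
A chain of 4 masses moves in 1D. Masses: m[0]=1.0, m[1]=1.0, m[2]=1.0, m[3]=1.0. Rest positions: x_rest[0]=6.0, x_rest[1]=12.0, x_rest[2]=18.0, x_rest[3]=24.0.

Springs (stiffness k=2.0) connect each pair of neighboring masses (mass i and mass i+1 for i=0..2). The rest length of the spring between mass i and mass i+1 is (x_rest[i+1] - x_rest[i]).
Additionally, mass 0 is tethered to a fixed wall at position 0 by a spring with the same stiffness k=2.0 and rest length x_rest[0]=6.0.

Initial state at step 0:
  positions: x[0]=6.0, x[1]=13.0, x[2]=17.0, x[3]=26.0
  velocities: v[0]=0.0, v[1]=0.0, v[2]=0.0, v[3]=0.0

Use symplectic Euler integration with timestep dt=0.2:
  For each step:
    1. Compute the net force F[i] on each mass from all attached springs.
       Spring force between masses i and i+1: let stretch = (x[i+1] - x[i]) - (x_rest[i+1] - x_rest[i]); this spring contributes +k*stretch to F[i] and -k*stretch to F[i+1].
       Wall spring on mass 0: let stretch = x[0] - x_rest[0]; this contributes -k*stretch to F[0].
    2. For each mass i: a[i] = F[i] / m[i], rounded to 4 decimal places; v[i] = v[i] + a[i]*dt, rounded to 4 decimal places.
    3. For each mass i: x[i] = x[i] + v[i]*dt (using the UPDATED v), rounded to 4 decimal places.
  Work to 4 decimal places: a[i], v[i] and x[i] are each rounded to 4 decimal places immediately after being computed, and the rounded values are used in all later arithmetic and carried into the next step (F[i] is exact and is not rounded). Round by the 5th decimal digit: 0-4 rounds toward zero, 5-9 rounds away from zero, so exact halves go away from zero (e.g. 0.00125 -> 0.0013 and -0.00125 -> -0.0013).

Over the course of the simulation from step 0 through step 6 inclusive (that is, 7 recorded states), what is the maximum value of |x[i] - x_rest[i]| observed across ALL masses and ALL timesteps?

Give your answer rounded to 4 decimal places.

Answer: 2.1701

Derivation:
Step 0: x=[6.0000 13.0000 17.0000 26.0000] v=[0.0000 0.0000 0.0000 0.0000]
Step 1: x=[6.0800 12.7600 17.4000 25.7600] v=[0.4000 -1.2000 2.0000 -1.2000]
Step 2: x=[6.2080 12.3568 18.0976 25.3312] v=[0.6400 -2.0160 3.4880 -2.1440]
Step 3: x=[6.3313 11.9210 18.9146 24.8037] v=[0.6163 -2.1792 4.0851 -2.6374]
Step 4: x=[6.3952 11.5975 19.6433 24.2851] v=[0.3197 -1.6176 3.6433 -2.5930]
Step 5: x=[6.3637 11.5015 20.0996 23.8752] v=[-0.1575 -0.4802 2.2817 -2.0497]
Step 6: x=[6.2341 11.6823 20.1701 23.6432] v=[-0.6479 0.9039 0.3527 -1.1599]
Max displacement = 2.1701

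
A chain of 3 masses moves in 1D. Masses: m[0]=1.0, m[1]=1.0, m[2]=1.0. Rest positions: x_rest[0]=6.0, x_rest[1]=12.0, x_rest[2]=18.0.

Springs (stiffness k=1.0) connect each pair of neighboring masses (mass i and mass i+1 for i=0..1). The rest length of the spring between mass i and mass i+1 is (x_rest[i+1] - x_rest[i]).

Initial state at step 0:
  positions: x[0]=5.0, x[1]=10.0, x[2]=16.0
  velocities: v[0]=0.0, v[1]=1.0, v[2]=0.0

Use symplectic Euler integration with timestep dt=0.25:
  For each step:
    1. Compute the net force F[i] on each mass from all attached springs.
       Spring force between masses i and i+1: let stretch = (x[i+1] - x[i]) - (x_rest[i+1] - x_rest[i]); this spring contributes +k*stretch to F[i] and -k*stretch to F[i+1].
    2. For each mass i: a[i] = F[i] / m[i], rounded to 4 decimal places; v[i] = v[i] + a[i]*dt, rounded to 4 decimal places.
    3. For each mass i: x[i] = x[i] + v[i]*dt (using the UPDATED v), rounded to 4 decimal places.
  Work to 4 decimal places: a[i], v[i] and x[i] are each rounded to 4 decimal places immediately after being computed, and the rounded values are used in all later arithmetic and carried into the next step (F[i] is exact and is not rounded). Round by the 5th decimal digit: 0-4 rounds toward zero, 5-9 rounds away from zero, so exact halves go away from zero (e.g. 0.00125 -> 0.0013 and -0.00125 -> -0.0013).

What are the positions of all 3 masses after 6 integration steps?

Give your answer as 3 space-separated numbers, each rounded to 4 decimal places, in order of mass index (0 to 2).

Answer: 4.5425 11.3559 16.6015

Derivation:
Step 0: x=[5.0000 10.0000 16.0000] v=[0.0000 1.0000 0.0000]
Step 1: x=[4.9375 10.3125 16.0000] v=[-0.2500 1.2500 0.0000]
Step 2: x=[4.8359 10.6445 16.0195] v=[-0.4063 1.3281 0.0781]
Step 3: x=[4.7224 10.9494 16.0781] v=[-0.4542 1.2197 0.2344]
Step 4: x=[4.6230 11.1857 16.1912] v=[-0.3975 0.9451 0.4522]
Step 5: x=[4.5588 11.3247 16.3664] v=[-0.2568 0.5558 0.7008]
Step 6: x=[4.5425 11.3559 16.6015] v=[-0.0653 0.1248 0.9404]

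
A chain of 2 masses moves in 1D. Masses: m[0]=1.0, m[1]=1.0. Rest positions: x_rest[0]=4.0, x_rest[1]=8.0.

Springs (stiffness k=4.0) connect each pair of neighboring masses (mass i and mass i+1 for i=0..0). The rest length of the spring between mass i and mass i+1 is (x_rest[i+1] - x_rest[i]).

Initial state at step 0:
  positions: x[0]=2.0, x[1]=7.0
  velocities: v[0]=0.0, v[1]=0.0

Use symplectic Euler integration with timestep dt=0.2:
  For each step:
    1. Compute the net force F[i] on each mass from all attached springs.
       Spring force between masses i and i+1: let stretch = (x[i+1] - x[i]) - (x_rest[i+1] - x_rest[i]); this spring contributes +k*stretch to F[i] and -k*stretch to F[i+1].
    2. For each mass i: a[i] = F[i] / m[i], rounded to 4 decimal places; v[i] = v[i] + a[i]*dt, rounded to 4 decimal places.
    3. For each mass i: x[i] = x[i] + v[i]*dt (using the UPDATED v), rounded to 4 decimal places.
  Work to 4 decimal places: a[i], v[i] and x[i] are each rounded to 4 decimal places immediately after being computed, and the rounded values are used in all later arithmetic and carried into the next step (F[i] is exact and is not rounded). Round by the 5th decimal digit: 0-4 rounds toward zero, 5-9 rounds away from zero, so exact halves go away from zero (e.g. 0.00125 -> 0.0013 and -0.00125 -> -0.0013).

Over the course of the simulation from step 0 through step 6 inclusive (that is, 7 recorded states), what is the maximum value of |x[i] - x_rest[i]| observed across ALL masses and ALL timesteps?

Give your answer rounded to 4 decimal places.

Step 0: x=[2.0000 7.0000] v=[0.0000 0.0000]
Step 1: x=[2.1600 6.8400] v=[0.8000 -0.8000]
Step 2: x=[2.4288 6.5712] v=[1.3440 -1.3440]
Step 3: x=[2.7204 6.2796] v=[1.4579 -1.4579]
Step 4: x=[2.9415 6.0585] v=[1.1053 -1.1053]
Step 5: x=[3.0213 5.9787] v=[0.3989 -0.3989]
Step 6: x=[2.9343 6.0657] v=[-0.4352 0.4352]
Max displacement = 2.0213

Answer: 2.0213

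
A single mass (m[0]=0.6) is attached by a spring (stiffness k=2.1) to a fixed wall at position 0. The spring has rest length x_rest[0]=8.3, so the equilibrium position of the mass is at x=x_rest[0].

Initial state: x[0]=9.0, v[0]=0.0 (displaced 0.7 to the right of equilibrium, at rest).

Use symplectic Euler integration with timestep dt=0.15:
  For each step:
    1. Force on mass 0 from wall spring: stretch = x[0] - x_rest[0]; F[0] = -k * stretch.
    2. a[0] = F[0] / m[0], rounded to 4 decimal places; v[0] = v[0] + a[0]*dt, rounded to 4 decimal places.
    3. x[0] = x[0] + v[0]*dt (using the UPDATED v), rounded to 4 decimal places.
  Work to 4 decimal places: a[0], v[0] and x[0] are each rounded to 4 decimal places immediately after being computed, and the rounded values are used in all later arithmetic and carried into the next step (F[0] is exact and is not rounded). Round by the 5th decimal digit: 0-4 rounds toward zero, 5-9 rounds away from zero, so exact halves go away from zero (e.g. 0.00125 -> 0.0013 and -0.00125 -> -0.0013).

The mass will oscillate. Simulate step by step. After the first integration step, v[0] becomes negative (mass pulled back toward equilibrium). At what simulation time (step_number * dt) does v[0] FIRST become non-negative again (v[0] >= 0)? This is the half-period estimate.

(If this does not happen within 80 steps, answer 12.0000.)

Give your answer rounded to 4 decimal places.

Answer: 1.8000

Derivation:
Step 0: x=[9.0000] v=[0.0000]
Step 1: x=[8.9449] v=[-0.3675]
Step 2: x=[8.8390] v=[-0.7061]
Step 3: x=[8.6906] v=[-0.9891]
Step 4: x=[8.5115] v=[-1.1942]
Step 5: x=[8.3157] v=[-1.3052]
Step 6: x=[8.1187] v=[-1.3135]
Step 7: x=[7.9360] v=[-1.2183]
Step 8: x=[7.7819] v=[-1.0272]
Step 9: x=[7.6686] v=[-0.7552]
Step 10: x=[7.6050] v=[-0.4237]
Step 11: x=[7.5962] v=[-0.0588]
Step 12: x=[7.6428] v=[0.3107]
First v>=0 after going negative at step 12, time=1.8000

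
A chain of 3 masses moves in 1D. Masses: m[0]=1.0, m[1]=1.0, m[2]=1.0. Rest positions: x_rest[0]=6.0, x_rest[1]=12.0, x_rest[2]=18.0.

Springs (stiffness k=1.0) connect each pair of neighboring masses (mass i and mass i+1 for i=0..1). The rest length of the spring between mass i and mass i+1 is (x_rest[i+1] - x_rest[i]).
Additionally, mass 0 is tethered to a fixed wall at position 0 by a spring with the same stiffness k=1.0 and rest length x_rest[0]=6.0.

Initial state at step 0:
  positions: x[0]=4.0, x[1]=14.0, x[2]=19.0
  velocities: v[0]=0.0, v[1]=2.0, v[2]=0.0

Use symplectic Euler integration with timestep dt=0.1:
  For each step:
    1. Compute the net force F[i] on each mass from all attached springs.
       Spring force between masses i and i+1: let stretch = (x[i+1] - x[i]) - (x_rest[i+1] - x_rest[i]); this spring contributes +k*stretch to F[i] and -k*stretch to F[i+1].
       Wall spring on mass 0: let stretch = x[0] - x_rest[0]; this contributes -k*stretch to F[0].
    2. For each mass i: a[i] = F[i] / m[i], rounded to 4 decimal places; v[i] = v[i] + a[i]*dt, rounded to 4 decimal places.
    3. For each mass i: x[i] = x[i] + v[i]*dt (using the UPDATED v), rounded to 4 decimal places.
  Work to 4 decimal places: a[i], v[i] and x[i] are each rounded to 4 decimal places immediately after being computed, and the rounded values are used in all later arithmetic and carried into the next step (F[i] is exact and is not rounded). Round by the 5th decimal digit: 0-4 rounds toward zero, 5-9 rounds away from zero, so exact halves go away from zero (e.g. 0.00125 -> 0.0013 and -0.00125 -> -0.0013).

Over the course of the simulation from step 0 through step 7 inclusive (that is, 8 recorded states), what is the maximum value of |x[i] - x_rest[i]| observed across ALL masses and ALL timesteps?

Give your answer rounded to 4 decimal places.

Answer: 2.2926

Derivation:
Step 0: x=[4.0000 14.0000 19.0000] v=[0.0000 2.0000 0.0000]
Step 1: x=[4.0600 14.1500 19.0100] v=[0.6000 1.5000 0.1000]
Step 2: x=[4.1803 14.2477 19.0314] v=[1.2030 0.9770 0.2140]
Step 3: x=[4.3595 14.2926 19.0650] v=[1.7917 0.4486 0.3356]
Step 4: x=[4.5944 14.2859 19.1108] v=[2.3491 -0.0675 0.4584]
Step 5: x=[4.8803 14.2305 19.1684] v=[2.8588 -0.5542 0.5759]
Step 6: x=[5.2109 14.1310 19.2366] v=[3.3058 -0.9954 0.6821]
Step 7: x=[5.5786 13.9933 19.3138] v=[3.6767 -1.3769 0.7715]
Max displacement = 2.2926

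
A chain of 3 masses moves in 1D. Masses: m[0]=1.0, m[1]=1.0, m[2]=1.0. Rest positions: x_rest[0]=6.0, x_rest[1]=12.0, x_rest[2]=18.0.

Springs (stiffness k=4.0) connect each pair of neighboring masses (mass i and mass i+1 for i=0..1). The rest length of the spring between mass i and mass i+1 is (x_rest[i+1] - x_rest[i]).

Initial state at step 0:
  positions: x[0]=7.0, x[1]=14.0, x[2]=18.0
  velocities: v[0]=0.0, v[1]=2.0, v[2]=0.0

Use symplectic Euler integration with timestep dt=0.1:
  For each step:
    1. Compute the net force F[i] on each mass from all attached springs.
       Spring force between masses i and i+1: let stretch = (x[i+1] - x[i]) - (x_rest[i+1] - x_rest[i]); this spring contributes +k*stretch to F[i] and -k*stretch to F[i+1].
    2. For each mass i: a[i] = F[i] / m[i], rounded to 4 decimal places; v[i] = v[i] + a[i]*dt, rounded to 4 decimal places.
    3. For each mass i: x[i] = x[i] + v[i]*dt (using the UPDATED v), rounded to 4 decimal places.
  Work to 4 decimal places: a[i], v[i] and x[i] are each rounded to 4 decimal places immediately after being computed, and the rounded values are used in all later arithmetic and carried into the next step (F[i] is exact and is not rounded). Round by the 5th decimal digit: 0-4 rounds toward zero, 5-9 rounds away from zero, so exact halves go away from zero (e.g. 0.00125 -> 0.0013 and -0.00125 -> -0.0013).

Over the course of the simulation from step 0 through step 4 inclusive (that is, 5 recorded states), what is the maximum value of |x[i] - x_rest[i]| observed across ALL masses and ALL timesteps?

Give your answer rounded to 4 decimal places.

Answer: 2.0800

Derivation:
Step 0: x=[7.0000 14.0000 18.0000] v=[0.0000 2.0000 0.0000]
Step 1: x=[7.0400 14.0800 18.0800] v=[0.4000 0.8000 0.8000]
Step 2: x=[7.1216 14.0384 18.2400] v=[0.8160 -0.4160 1.6000]
Step 3: x=[7.2399 13.8882 18.4719] v=[1.1827 -1.5021 2.3194]
Step 4: x=[7.3841 13.6554 18.7605] v=[1.4420 -2.3279 2.8859]
Max displacement = 2.0800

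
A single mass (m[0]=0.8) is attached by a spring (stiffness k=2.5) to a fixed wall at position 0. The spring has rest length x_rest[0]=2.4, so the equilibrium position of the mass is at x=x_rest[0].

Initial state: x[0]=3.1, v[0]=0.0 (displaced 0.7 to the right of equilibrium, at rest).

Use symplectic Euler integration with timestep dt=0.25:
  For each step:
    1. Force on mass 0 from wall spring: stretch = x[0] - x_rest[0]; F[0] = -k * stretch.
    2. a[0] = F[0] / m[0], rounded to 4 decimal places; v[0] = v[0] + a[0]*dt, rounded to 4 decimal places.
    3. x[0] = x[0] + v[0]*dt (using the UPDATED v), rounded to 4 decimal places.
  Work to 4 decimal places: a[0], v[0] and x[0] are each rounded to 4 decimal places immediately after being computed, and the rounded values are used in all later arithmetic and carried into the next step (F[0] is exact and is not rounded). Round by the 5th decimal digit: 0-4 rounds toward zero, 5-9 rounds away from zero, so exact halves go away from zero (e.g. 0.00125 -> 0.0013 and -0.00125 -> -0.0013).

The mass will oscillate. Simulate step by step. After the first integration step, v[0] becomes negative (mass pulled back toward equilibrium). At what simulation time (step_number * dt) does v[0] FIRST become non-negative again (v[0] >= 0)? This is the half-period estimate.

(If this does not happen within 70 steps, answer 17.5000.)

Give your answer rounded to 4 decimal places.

Step 0: x=[3.1000] v=[0.0000]
Step 1: x=[2.9633] v=[-0.5469]
Step 2: x=[2.7166] v=[-0.9870]
Step 3: x=[2.4080] v=[-1.2344]
Step 4: x=[2.0978] v=[-1.2407]
Step 5: x=[1.8467] v=[-1.0046]
Step 6: x=[1.7036] v=[-0.5723]
Step 7: x=[1.6966] v=[-0.0282]
Step 8: x=[1.8269] v=[0.5213]
First v>=0 after going negative at step 8, time=2.0000

Answer: 2.0000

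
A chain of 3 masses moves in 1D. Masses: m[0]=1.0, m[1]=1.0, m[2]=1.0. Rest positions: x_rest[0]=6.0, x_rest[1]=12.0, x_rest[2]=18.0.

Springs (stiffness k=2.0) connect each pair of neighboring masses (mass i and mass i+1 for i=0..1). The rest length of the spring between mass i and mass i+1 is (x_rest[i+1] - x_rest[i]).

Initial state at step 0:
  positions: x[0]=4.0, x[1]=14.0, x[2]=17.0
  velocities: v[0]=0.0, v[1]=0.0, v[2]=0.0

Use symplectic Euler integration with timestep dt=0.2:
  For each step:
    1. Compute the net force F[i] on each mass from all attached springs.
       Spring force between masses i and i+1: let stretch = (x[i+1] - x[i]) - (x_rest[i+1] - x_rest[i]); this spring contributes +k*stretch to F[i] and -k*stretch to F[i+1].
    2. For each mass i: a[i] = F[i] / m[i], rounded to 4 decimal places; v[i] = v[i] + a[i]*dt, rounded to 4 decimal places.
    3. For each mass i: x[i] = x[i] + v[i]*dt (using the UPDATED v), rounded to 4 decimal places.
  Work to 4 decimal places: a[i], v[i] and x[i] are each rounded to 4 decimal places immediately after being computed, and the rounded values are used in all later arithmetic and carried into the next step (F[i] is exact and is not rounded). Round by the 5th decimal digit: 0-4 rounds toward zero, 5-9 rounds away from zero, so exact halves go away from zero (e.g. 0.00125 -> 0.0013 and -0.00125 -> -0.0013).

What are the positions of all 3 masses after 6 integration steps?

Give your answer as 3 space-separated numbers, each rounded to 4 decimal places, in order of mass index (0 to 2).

Step 0: x=[4.0000 14.0000 17.0000] v=[0.0000 0.0000 0.0000]
Step 1: x=[4.3200 13.4400 17.2400] v=[1.6000 -2.8000 1.2000]
Step 2: x=[4.8896 12.4544 17.6560] v=[2.8480 -4.9280 2.0800]
Step 3: x=[5.5844 11.2797 18.1359] v=[3.4739 -5.8733 2.3994]
Step 4: x=[6.2548 10.1979 18.5473] v=[3.3520 -5.4089 2.0569]
Step 5: x=[6.7606 9.4686 18.7707] v=[2.5292 -3.6464 1.1171]
Step 6: x=[7.0031 9.2668 18.7300] v=[1.2124 -1.0088 -0.2037]

Answer: 7.0031 9.2668 18.7300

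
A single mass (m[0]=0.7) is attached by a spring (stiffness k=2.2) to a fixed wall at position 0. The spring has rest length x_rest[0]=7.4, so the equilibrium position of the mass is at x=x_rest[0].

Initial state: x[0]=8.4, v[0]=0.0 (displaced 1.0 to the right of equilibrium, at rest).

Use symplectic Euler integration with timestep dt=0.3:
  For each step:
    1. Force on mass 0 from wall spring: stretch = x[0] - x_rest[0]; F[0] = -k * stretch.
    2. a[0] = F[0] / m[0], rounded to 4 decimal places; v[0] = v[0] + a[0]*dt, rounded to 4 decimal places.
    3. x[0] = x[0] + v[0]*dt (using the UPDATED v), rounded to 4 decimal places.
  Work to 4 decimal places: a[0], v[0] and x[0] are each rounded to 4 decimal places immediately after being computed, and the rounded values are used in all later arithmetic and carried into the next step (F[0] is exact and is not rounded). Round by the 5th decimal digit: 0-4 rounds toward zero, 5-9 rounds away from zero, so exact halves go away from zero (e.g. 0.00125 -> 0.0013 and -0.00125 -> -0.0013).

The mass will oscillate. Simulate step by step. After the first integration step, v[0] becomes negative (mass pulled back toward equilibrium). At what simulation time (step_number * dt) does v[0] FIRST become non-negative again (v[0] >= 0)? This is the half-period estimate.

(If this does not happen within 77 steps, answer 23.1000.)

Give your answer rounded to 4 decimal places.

Step 0: x=[8.4000] v=[0.0000]
Step 1: x=[8.1171] v=[-0.9429]
Step 2: x=[7.6314] v=[-1.6190]
Step 3: x=[7.0802] v=[-1.8372]
Step 4: x=[6.6195] v=[-1.5357]
Step 5: x=[6.3796] v=[-0.7998]
Step 6: x=[6.4283] v=[0.1623]
First v>=0 after going negative at step 6, time=1.8000

Answer: 1.8000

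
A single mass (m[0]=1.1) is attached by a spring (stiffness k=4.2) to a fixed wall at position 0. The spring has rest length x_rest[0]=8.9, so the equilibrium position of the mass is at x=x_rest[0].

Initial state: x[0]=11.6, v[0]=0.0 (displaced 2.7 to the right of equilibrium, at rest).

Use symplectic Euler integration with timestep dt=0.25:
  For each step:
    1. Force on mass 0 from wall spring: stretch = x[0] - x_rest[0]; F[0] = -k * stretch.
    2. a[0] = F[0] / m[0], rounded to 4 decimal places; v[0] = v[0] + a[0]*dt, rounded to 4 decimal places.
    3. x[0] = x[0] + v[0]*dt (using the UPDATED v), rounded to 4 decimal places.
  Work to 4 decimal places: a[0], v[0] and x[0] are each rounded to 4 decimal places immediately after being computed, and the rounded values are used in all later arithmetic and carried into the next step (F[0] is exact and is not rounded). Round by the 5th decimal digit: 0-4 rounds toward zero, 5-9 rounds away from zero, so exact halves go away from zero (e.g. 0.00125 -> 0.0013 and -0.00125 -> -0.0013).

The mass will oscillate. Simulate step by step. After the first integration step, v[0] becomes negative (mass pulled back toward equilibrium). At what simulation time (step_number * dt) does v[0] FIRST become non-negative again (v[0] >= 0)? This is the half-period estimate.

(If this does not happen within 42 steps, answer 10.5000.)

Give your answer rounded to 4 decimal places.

Step 0: x=[11.6000] v=[0.0000]
Step 1: x=[10.9557] v=[-2.5773]
Step 2: x=[9.8208] v=[-4.5396]
Step 3: x=[8.4662] v=[-5.4186]
Step 4: x=[7.2151] v=[-5.0045]
Step 5: x=[6.3661] v=[-3.3962]
Step 6: x=[6.1217] v=[-0.9775]
Step 7: x=[6.5403] v=[1.6745]
First v>=0 after going negative at step 7, time=1.7500

Answer: 1.7500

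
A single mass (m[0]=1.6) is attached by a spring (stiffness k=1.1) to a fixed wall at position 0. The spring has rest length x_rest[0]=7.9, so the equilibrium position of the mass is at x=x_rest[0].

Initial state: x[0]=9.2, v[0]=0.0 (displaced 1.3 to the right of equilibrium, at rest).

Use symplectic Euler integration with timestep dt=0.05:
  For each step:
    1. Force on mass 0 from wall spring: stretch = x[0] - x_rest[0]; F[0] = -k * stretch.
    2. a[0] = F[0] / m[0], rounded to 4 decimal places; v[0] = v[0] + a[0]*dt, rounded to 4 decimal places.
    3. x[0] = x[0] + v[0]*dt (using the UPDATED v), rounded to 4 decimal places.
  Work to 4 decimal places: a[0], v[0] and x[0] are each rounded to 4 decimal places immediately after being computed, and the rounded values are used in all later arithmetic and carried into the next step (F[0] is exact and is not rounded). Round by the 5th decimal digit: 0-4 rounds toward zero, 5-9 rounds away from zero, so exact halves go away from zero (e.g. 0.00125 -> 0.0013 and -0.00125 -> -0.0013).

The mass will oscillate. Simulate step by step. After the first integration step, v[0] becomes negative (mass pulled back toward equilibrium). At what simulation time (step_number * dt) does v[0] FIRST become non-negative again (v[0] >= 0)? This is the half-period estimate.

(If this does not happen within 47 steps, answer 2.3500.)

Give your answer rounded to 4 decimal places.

Answer: 2.3500

Derivation:
Step 0: x=[9.2000] v=[0.0000]
Step 1: x=[9.1978] v=[-0.0447]
Step 2: x=[9.1933] v=[-0.0893]
Step 3: x=[9.1866] v=[-0.1338]
Step 4: x=[9.1777] v=[-0.1780]
Step 5: x=[9.1666] v=[-0.2219]
Step 6: x=[9.1533] v=[-0.2654]
Step 7: x=[9.1379] v=[-0.3085]
Step 8: x=[9.1203] v=[-0.3511]
Step 9: x=[9.1006] v=[-0.3931]
Step 10: x=[9.0789] v=[-0.4344]
Step 11: x=[9.0552] v=[-0.4749]
Step 12: x=[9.0295] v=[-0.5146]
Step 13: x=[9.0018] v=[-0.5534]
Step 14: x=[8.9722] v=[-0.5913]
Step 15: x=[8.9408] v=[-0.6282]
Step 16: x=[8.9076] v=[-0.6640]
Step 17: x=[8.8727] v=[-0.6986]
Step 18: x=[8.8361] v=[-0.7320]
Step 19: x=[8.7979] v=[-0.7642]
Step 20: x=[8.7581] v=[-0.7951]
Step 21: x=[8.7169] v=[-0.8246]
Step 22: x=[8.6743] v=[-0.8527]
Step 23: x=[8.6303] v=[-0.8793]
Step 24: x=[8.5851] v=[-0.9044]
Step 25: x=[8.5387] v=[-0.9280]
Step 26: x=[8.4912] v=[-0.9500]
Step 27: x=[8.4427] v=[-0.9703]
Step 28: x=[8.3933] v=[-0.9890]
Step 29: x=[8.3430] v=[-1.0060]
Step 30: x=[8.2919] v=[-1.0212]
Step 31: x=[8.2402] v=[-1.0347]
Step 32: x=[8.1879] v=[-1.0464]
Step 33: x=[8.1351] v=[-1.0563]
Step 34: x=[8.0819] v=[-1.0644]
Step 35: x=[8.0284] v=[-1.0707]
Step 36: x=[7.9746] v=[-1.0751]
Step 37: x=[7.9207] v=[-1.0777]
Step 38: x=[7.8668] v=[-1.0784]
Step 39: x=[7.8129] v=[-1.0773]
Step 40: x=[7.7592] v=[-1.0743]
Step 41: x=[7.7057] v=[-1.0695]
Step 42: x=[7.6526] v=[-1.0628]
Step 43: x=[7.5999] v=[-1.0543]
Step 44: x=[7.5477] v=[-1.0440]
Step 45: x=[7.4961] v=[-1.0319]
Step 46: x=[7.4452] v=[-1.0180]
Step 47: x=[7.3951] v=[-1.0024]
v[0] did not become non-negative within 47 steps; using fallback time=2.3500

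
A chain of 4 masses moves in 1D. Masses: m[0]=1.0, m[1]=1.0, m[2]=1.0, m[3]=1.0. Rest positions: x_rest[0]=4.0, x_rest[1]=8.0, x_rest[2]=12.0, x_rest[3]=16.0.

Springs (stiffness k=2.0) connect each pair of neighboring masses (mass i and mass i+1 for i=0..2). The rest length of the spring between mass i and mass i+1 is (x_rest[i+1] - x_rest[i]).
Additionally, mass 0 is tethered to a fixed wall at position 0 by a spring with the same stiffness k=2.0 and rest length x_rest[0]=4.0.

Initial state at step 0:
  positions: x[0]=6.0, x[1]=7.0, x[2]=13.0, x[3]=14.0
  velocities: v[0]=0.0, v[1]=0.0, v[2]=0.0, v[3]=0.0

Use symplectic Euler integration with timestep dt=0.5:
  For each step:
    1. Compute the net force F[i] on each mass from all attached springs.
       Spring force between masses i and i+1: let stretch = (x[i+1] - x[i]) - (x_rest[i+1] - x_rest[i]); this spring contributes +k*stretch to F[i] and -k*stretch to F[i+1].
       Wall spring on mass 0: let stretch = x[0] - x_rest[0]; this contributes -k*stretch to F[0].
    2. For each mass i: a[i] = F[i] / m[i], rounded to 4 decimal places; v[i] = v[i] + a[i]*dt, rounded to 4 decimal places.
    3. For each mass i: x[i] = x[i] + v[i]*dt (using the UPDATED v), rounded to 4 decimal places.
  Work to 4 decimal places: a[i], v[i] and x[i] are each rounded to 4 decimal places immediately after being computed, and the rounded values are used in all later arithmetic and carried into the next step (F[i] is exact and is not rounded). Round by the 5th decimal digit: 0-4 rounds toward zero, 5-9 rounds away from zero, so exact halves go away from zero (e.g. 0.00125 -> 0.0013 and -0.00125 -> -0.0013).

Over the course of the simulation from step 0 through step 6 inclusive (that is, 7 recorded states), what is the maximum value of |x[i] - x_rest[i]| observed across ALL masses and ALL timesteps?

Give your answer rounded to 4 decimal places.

Answer: 3.3750

Derivation:
Step 0: x=[6.0000 7.0000 13.0000 14.0000] v=[0.0000 0.0000 0.0000 0.0000]
Step 1: x=[3.5000 9.5000 10.5000 15.5000] v=[-5.0000 5.0000 -5.0000 3.0000]
Step 2: x=[2.2500 9.5000 10.0000 16.5000] v=[-2.5000 0.0000 -1.0000 2.0000]
Step 3: x=[3.5000 6.1250 12.5000 16.2500] v=[2.5000 -6.7500 5.0000 -0.5000]
Step 4: x=[4.3125 4.6250 13.6875 16.1250] v=[1.6250 -3.0000 2.3750 -0.2500]
Step 5: x=[3.1250 7.5000 11.5625 16.7813] v=[-2.3750 5.7500 -4.2500 1.3125]
Step 6: x=[2.5625 10.2188 10.0157 16.8282] v=[-1.1250 5.4375 -3.0937 0.0937]
Max displacement = 3.3750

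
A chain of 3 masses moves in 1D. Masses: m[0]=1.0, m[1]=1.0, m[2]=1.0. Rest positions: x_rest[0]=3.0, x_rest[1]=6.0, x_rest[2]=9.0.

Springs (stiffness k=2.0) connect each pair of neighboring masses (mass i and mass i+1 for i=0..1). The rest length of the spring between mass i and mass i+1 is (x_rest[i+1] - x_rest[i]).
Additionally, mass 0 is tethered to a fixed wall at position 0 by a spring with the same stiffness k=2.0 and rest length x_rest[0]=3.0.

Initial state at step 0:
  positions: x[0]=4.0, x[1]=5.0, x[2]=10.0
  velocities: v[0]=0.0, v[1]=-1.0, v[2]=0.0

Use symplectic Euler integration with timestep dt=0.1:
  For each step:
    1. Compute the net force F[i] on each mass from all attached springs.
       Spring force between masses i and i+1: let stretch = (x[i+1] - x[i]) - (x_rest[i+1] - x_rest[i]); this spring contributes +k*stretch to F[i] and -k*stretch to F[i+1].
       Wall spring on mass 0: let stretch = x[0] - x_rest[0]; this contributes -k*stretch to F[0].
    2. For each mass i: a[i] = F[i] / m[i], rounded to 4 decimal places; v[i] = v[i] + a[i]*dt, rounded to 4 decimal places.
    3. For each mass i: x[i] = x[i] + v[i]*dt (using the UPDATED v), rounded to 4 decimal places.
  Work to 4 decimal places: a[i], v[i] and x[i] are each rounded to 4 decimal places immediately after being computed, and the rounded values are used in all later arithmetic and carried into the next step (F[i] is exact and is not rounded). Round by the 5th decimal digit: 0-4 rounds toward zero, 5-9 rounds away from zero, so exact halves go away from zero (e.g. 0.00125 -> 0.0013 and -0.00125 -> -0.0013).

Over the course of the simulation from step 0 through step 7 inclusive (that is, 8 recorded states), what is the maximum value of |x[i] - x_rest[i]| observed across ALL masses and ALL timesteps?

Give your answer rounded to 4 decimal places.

Step 0: x=[4.0000 5.0000 10.0000] v=[0.0000 -1.0000 0.0000]
Step 1: x=[3.9400 4.9800 9.9600] v=[-0.6000 -0.2000 -0.4000]
Step 2: x=[3.8220 5.0388 9.8804] v=[-1.1800 0.5880 -0.7960]
Step 3: x=[3.6519 5.1701 9.7640] v=[-1.7010 1.3130 -1.1643]
Step 4: x=[3.4391 5.3629 9.6157] v=[-2.1277 1.9281 -1.4831]
Step 5: x=[3.1960 5.6023 9.4423] v=[-2.4308 2.3939 -1.7337]
Step 6: x=[2.9371 5.8704 9.2521] v=[-2.5887 2.6806 -1.9017]
Step 7: x=[2.6782 6.1474 9.0543] v=[-2.5895 2.7703 -1.9780]
Max displacement = 1.0200

Answer: 1.0200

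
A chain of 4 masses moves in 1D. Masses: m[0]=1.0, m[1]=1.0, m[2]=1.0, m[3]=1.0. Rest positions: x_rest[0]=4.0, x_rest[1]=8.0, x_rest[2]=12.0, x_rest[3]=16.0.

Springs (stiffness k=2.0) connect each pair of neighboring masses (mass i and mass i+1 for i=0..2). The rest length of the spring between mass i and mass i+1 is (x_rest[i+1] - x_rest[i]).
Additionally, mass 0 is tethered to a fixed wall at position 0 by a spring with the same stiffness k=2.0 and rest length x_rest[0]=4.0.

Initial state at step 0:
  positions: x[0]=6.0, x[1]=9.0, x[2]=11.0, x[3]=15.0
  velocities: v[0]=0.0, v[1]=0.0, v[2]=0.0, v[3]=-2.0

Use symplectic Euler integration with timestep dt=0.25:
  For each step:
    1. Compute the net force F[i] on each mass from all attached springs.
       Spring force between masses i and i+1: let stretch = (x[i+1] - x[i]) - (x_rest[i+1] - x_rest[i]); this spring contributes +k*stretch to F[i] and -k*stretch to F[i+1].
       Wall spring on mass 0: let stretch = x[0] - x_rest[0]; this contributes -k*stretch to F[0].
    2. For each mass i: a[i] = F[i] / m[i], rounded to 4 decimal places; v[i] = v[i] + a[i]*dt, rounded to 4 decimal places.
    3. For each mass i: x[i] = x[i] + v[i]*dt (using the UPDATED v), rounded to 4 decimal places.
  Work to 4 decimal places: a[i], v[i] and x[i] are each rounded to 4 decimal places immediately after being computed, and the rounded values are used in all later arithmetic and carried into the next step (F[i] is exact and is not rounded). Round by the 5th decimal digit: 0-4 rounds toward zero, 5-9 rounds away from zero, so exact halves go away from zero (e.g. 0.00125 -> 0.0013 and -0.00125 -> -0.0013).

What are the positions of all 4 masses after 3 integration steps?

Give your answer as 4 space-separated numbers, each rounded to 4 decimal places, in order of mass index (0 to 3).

Step 0: x=[6.0000 9.0000 11.0000 15.0000] v=[0.0000 0.0000 0.0000 -2.0000]
Step 1: x=[5.6250 8.8750 11.2500 14.5000] v=[-1.5000 -0.5000 1.0000 -2.0000]
Step 2: x=[4.9531 8.6406 11.6094 14.0938] v=[-2.6875 -0.9375 1.4375 -1.6250]
Step 3: x=[4.1230 8.3164 11.9082 13.8770] v=[-3.3203 -1.2969 1.1953 -0.8672]

Answer: 4.1230 8.3164 11.9082 13.8770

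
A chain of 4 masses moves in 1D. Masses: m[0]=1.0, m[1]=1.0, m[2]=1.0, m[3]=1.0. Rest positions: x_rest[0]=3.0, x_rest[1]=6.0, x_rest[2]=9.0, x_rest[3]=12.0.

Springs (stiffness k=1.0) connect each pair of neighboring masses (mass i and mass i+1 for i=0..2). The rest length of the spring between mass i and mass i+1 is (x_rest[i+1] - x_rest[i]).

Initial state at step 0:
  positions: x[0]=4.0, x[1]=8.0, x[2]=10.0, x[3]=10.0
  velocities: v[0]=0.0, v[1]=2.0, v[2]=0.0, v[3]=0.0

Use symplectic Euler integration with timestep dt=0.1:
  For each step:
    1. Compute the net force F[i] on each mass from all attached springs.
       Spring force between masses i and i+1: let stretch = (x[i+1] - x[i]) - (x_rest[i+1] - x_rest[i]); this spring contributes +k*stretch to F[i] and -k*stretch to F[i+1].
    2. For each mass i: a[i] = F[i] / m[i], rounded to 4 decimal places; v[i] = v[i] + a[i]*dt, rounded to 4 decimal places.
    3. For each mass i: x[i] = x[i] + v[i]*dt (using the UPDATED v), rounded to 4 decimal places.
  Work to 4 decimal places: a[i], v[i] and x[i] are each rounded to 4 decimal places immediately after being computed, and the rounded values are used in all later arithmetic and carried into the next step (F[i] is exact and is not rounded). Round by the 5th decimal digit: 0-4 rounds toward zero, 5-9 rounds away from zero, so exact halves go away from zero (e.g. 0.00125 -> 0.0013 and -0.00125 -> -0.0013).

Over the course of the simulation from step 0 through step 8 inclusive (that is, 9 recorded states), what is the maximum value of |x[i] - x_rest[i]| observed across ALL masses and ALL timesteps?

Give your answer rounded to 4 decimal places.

Step 0: x=[4.0000 8.0000 10.0000 10.0000] v=[0.0000 2.0000 0.0000 0.0000]
Step 1: x=[4.0100 8.1800 9.9800 10.0300] v=[0.1000 1.8000 -0.2000 0.3000]
Step 2: x=[4.0317 8.3363 9.9425 10.0895] v=[0.2170 1.5630 -0.3750 0.5950]
Step 3: x=[4.0665 8.4656 9.8904 10.1775] v=[0.3475 1.2932 -0.5209 0.8803]
Step 4: x=[4.1152 8.5652 9.8269 10.2927] v=[0.4874 0.9958 -0.6347 1.1516]
Step 5: x=[4.1784 8.6329 9.7555 10.4332] v=[0.6324 0.6770 -0.7143 1.4050]
Step 6: x=[4.2562 8.6673 9.6796 10.5969] v=[0.7779 0.3438 -0.7588 1.6372]
Step 7: x=[4.3481 8.6677 9.6028 10.7815] v=[0.9190 0.0039 -0.7683 1.8455]
Step 8: x=[4.4532 8.6342 9.5284 10.9843] v=[1.0510 -0.3346 -0.7439 2.0276]
Max displacement = 2.6677

Answer: 2.6677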